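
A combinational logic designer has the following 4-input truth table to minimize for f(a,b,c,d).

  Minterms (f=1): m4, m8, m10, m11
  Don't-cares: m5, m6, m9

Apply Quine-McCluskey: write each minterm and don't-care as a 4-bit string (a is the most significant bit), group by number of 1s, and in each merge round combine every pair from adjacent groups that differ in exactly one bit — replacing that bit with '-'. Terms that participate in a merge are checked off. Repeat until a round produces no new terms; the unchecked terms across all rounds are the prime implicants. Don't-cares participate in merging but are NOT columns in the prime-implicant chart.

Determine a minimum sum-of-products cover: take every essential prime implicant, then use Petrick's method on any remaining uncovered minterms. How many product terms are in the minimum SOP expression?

size-2^0 implicants → 0100(✓)  0101(✓)  0110(✓)  1000(✓)  1001(✓)  1010(✓)  1011(✓)
size-2^1 implicants → 01-0  010-  10-0(✓)  10-1(✓)  100-(✓)  101-(✓)
size-2^2 implicants → 10--
Unchecked terms (primes): 01-0, 010-, 10--
Minterm coverage:
  m4 ⊆ 01-0,010-
  m8 ⊆ 10-- [E]
  m10 ⊆ 10-- [E]
  m11 ⊆ 10-- [E]
E = {10--}
Petrick residual → 01-0
Cover = a'bd' + ab'  |cover|=2

2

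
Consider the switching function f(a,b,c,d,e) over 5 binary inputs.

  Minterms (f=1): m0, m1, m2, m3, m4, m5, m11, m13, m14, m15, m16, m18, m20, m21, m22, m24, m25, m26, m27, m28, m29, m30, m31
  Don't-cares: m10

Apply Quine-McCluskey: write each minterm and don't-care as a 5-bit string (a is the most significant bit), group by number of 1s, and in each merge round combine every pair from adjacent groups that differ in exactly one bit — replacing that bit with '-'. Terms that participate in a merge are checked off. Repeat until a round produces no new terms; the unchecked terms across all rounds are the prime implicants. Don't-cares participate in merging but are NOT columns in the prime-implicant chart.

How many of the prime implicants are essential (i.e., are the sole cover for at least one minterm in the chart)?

3

[col 0] 00000*, 00001*, 00010*, 00011*, 00100*, 00101*, 01010*, 01011*, 01101*, 01110*, 01111*, 10000*, 10010*, 10100*, 10101*, 10110*, 11000*, 11001*, 11010*, 11011*, 11100*, 11101*, 11110*, 11111*
[col 1] -0000*, -0010*, -0100*, -0101*, -1010*, -1011*, -1101*, -1110*, -1111*, 0-010*, 0-011*, 0-101*, 00-00*, 00-01*, 000-0*, 000-1*, 0000-*, 0001-*, 0010-*, 01-10*, 01-11*, 0101-*, 011-1*, 0111-*, 1-000*, 1-010*, 1-100*, 1-101*, 1-110*, 10-00*, 10-10*, 100-0*, 101-0*, 1010-*, 11-00*, 11-01*, 11-10*, 11-11*, 110-0*, 110-1*, 1100-*, 1101-*, 111-0*, 111-1*, 1110-*, 1111-*
[col 2] --010, --101, -0-00, -00-0, -010-, -1-10*, -1-11*, -101-*, -11-1, -111-*, 0-01-, 00-0-, 000--, 01-1-*, 1--00*, 1--10*, 1-0-0*, 1-1-0*, 1-10-, 10--0*, 11--0*, 11--1*, 11-0-*, 11-1-*, 110--*, 111--*
[col 3] -1-1-, 1---0, 11---
Prime implicants: --010, --101, -0-00, -00-0, -010-, -1-1-, -11-1, 0-01-, 00-0-, 000--, 1---0, 1-10-, 11---
PI chart (minterm → PIs covering it):
  0 | -0-00,-00-0,00-0-,000--
  1 | 00-0-,000--
  2 | --010,-00-0,0-01-,000--
  3 | 0-01-,000--
  4 | -0-00,-010-,00-0-
  5 | --101,-010-,00-0-
  11 | -1-1-,0-01-
  13 | --101,-11-1
  14 | -1-1-  (sole → essential)
  15 | -1-1-,-11-1
  16 | -0-00,-00-0,1---0
  18 | --010,-00-0,1---0
  20 | -0-00,-010-,1---0,1-10-
  21 | --101,-010-,1-10-
  22 | 1---0  (sole → essential)
  24 | 1---0,11---
  25 | 11---  (sole → essential)
  26 | --010,-1-1-,1---0,11---
  27 | -1-1-,11---
  28 | 1---0,1-10-,11---
  29 | --101,-11-1,1-10-,11---
  30 | -1-1-,1---0,11---
  31 | -1-1-,-11-1,11---
Essential prime implicants: -1-1-, 1---0, 11---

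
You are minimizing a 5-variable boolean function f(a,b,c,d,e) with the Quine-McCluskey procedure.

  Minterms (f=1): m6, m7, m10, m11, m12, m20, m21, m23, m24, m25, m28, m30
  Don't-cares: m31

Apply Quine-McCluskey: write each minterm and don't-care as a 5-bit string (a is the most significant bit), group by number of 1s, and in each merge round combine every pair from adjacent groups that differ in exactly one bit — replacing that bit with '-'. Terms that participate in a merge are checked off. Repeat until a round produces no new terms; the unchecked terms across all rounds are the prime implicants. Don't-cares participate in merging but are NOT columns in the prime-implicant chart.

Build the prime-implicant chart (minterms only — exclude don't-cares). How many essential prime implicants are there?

4

Round 0: 00110✓ 00111✓ 01010✓ 01011✓ 01100✓ 10100✓ 10101✓ 10111✓ 11000✓ 11001✓ 11100✓ 11110✓ 11111✓
Round 1: -0111 -1100 0011- 0101- 1-100 1-111 101-1 1010- 11-00 1100- 111-0 1111-
PIs = {-0111, -1100, 0011-, 0101-, 1-100, 1-111, 101-1, 1010-, 11-00, 1100-, 111-0, 1111-}
Coverage chart:
  m6: 0011- ←essential
  m7: -0111,0011-
  m10: 0101- ←essential
  m11: 0101- ←essential
  m12: -1100 ←essential
  m20: 1-100,1010-
  m21: 101-1,1010-
  m23: -0111,1-111,101-1
  m24: 11-00,1100-
  m25: 1100- ←essential
  m28: -1100,1-100,11-00,111-0
  m30: 111-0,1111-
Essential: -1100, 0011-, 0101-, 1100-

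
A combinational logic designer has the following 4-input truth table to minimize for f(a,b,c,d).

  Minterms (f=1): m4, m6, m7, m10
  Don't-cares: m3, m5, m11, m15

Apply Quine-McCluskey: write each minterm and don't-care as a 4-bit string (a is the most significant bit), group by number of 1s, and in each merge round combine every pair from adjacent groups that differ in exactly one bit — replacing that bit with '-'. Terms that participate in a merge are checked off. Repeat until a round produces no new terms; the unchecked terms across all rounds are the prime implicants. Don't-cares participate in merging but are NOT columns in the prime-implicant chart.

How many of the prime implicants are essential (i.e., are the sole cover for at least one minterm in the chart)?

2

[col 0] 0011*, 0100*, 0101*, 0110*, 0111*, 1010*, 1011*, 1111*
[col 1] -011*, -111*, 0-11*, 01-0*, 01-1*, 010-*, 011-*, 1-11*, 101-
[col 2] --11, 01--
Prime implicants: --11, 01--, 101-
PI chart (minterm → PIs covering it):
  4 | 01--  (sole → essential)
  6 | 01--  (sole → essential)
  7 | --11,01--
  10 | 101-  (sole → essential)
Essential prime implicants: 01--, 101-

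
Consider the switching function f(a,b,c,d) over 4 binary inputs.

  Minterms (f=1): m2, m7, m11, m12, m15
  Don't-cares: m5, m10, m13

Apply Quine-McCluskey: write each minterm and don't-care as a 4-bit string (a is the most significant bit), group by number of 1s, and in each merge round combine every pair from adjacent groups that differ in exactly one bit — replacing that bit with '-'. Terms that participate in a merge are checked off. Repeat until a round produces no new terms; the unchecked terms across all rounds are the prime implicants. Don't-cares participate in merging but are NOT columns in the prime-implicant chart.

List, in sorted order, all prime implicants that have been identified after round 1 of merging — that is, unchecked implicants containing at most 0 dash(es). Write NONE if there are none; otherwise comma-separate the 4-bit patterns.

[col 0] 0010*, 0101*, 0111*, 1010*, 1011*, 1100*, 1101*, 1111*
[col 1] -010, -101*, -111*, 01-1*, 1-11, 101-, 11-1*, 110-
[col 2] -1-1
Prime implicants: -010, -1-1, 1-11, 101-, 110-

NONE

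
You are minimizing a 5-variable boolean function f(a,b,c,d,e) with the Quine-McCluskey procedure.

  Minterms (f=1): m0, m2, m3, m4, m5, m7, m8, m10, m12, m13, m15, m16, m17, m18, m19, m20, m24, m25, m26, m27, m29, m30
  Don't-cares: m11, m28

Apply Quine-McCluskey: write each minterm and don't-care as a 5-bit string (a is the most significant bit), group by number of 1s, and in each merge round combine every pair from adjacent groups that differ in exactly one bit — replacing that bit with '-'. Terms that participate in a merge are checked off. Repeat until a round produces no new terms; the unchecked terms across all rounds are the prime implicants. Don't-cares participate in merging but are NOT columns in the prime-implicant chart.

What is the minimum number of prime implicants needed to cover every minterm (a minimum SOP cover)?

[col 0] 00000*, 00010*, 00011*, 00100*, 00101*, 00111*, 01000*, 01010*, 01011*, 01100*, 01101*, 01111*, 10000*, 10001*, 10010*, 10011*, 10100*, 11000*, 11001*, 11010*, 11011*, 11100*, 11101*, 11110*
[col 1] -0000*, -0010*, -0011*, -0100*, -1000*, -1010*, -1011*, -1100*, -1101*, 0-000*, 0-010*, 0-011*, 0-100*, 0-101*, 0-111*, 00-00*, 00-11*, 000-0*, 0001-*, 001-1*, 0010-*, 01-00*, 01-11*, 010-0*, 0101-*, 011-1*, 0110-*, 1-000*, 1-001*, 1-010*, 1-011*, 1-100*, 10-00*, 100-0*, 100-1*, 1000-*, 1001-*, 11-00*, 11-01*, 11-10*, 110-0*, 110-1*, 1100-*, 1101-*, 111-0*, 1110-*
[col 2] --000*, --010*, --011*, --100*, -0-00*, -00-0*, -001-*, -1-00*, -10-0*, -101-*, -110-, 0--00*, 0--11, 0-0-0*, 0-01-*, 0-1-1, 0-10-, 1--00*, 1-0-0*, 1-0-1*, 1-00-*, 1-01-*, 100--*, 11--0, 11-0-, 110--*
[col 3] ---00, --0-0, --01-, 1-0--
Prime implicants: ---00, --0-0, --01-, -110-, 0--11, 0-1-1, 0-10-, 1-0--, 11--0, 11-0-
PI chart (minterm → PIs covering it):
  0 | ---00,--0-0
  2 | --0-0,--01-
  3 | --01-,0--11
  4 | ---00,0-10-
  5 | 0-1-1,0-10-
  7 | 0--11,0-1-1
  8 | ---00,--0-0
  10 | --0-0,--01-
  12 | ---00,-110-,0-10-
  13 | -110-,0-1-1,0-10-
  15 | 0--11,0-1-1
  16 | ---00,--0-0,1-0--
  17 | 1-0--  (sole → essential)
  18 | --0-0,--01-,1-0--
  19 | --01-,1-0--
  20 | ---00  (sole → essential)
  24 | ---00,--0-0,1-0--,11--0,11-0-
  25 | 1-0--,11-0-
  26 | --0-0,--01-,1-0--,11--0
  27 | --01-,1-0--
  29 | -110-,11-0-
  30 | 11--0  (sole → essential)
Essential prime implicants: ---00, 1-0--, 11--0
Petrick residual → --01-, -110-, 0-1-1
Minimum SOP uses 6 PIs: d'e' + c'd + bcd' + a'ce + ac' + abe'

6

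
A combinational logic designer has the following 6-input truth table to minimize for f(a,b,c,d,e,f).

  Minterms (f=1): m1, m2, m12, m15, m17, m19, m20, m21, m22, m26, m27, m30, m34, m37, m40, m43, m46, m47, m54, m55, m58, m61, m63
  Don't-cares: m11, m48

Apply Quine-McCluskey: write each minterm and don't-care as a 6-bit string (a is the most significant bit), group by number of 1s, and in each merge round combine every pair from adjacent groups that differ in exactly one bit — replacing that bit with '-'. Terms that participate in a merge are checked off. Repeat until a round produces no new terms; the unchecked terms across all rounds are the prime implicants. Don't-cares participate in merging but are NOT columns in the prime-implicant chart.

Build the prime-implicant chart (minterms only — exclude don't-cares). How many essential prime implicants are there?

9

size-2^0 implicants → 000001(✓)  000010(✓)  001011(✓)  001100  001111(✓)  010001(✓)  010011(✓)  010100(✓)  010101(✓)  010110(✓)  011010(✓)  011011(✓)  011110(✓)  100010(✓)  100101  101000  101011(✓)  101110(✓)  101111(✓)  110000  110110(✓)  110111(✓)  111010(✓)  111101(✓)  111111(✓)
size-2^1 implicants → -00010  -01011(✓)  -01111(✓)  -10110  -11010  0-0001  0-1011  001-11(✓)  01-011  01-110  010-01  0100-1  0101-0  01010-  011-10  01101-  1-1111  101-11(✓)  10111-  11-111  11011-  1111-1
size-2^2 implicants → -01-11
Unchecked terms (primes): -00010, -01-11, -10110, -11010, 0-0001, 0-1011, 001100, 01-011, 01-110, 010-01, 0100-1, 0101-0, 01010-, 011-10, 01101-, 1-1111, 100101, 101000, 10111-, 11-111, 110000, 11011-, 1111-1
Minterm coverage:
  m1 ⊆ 0-0001 [E]
  m2 ⊆ -00010 [E]
  m12 ⊆ 001100 [E]
  m15 ⊆ -01-11 [E]
  m17 ⊆ 0-0001,010-01,0100-1
  m19 ⊆ 01-011,0100-1
  m20 ⊆ 0101-0,01010-
  m21 ⊆ 010-01,01010-
  m22 ⊆ -10110,01-110,0101-0
  m26 ⊆ -11010,011-10,01101-
  m27 ⊆ 0-1011,01-011,01101-
  m30 ⊆ 01-110,011-10
  m34 ⊆ -00010 [E]
  m37 ⊆ 100101 [E]
  m40 ⊆ 101000 [E]
  m43 ⊆ -01-11 [E]
  m46 ⊆ 10111- [E]
  m47 ⊆ -01-11,1-1111,10111-
  m54 ⊆ -10110,11011-
  m55 ⊆ 11-111,11011-
  m58 ⊆ -11010 [E]
  m61 ⊆ 1111-1 [E]
  m63 ⊆ 1-1111,11-111,1111-1
E = {-00010, -01-11, -11010, 0-0001, 001100, 100101, 101000, 10111-, 1111-1}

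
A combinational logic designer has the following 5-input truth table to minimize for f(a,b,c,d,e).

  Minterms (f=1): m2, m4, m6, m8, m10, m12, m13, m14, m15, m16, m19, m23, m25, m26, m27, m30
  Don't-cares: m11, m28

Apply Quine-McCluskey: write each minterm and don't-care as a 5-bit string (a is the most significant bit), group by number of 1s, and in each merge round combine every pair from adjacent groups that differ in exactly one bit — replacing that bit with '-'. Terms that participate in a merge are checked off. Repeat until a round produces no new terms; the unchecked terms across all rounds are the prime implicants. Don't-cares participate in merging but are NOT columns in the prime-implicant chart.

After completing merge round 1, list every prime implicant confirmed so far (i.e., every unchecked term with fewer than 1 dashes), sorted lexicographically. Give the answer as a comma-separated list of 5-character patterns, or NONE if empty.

Round 0: 00010✓ 00100✓ 00110✓ 01000✓ 01010✓ 01011✓ 01100✓ 01101✓ 01110✓ 01111✓ 10000 10011✓ 10111✓ 11001✓ 11010✓ 11011✓ 11100✓ 11110✓
Round 1: -1010✓ -1011✓ -1100✓ -1110✓ 0-010✓ 0-100✓ 0-110✓ 00-10✓ 001-0✓ 01-00✓ 01-10✓ 01-11✓ 010-0✓ 0101-✓ 011-0✓ 011-1✓ 0110-✓ 0111-✓ 1-011 10-11 11-10✓ 110-1 1101-✓ 111-0✓
Round 2: -1-10 -101- -11-0 0--10 0-1-0 01--0 01-1- 011--
PIs = {-1-10, -101-, -11-0, 0--10, 0-1-0, 01--0, 01-1-, 011--, 1-011, 10-11, 10000, 110-1}

10000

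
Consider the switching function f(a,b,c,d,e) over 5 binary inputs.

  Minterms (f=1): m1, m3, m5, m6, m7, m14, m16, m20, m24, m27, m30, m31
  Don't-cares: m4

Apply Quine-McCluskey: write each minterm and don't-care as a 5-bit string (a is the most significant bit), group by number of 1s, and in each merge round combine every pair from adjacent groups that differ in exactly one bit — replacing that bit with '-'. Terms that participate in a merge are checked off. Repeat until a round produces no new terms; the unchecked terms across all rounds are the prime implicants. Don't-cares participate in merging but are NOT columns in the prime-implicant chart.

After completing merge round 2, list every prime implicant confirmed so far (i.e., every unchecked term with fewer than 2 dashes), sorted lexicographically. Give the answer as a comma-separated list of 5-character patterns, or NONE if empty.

size-2^0 implicants → 00001(✓)  00011(✓)  00100(✓)  00101(✓)  00110(✓)  00111(✓)  01110(✓)  10000(✓)  10100(✓)  11000(✓)  11011(✓)  11110(✓)  11111(✓)
size-2^1 implicants → -0100  -1110  0-110  00-01(✓)  00-11(✓)  000-1(✓)  001-0(✓)  001-1(✓)  0010-(✓)  0011-(✓)  1-000  10-00  11-11  1111-
size-2^2 implicants → 00--1  001--
Unchecked terms (primes): -0100, -1110, 0-110, 00--1, 001--, 1-000, 10-00, 11-11, 1111-

-0100, -1110, 0-110, 1-000, 10-00, 11-11, 1111-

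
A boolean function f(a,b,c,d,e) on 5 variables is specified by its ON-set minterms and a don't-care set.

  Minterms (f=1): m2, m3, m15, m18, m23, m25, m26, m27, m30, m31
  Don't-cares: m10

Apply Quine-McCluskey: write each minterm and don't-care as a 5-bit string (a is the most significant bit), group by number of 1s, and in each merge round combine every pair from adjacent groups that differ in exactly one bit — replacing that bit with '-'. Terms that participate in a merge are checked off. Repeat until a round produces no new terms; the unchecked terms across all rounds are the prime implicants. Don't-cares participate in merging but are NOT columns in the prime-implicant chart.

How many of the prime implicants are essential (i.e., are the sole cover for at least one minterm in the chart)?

Round 0: 00010✓ 00011✓ 01010✓ 01111✓ 10010✓ 10111✓ 11001✓ 11010✓ 11011✓ 11110✓ 11111✓
Round 1: -0010✓ -1010✓ -1111 0-010✓ 0001- 1-010✓ 1-111 11-10✓ 11-11✓ 110-1 1101-✓ 1111-✓
Round 2: --010 11-1-
PIs = {--010, -1111, 0001-, 1-111, 11-1-, 110-1}
Coverage chart:
  m2: --010,0001-
  m3: 0001- ←essential
  m15: -1111 ←essential
  m18: --010 ←essential
  m23: 1-111 ←essential
  m25: 110-1 ←essential
  m26: --010,11-1-
  m27: 11-1-,110-1
  m30: 11-1- ←essential
  m31: -1111,1-111,11-1-
Essential: --010, -1111, 0001-, 1-111, 11-1-, 110-1

6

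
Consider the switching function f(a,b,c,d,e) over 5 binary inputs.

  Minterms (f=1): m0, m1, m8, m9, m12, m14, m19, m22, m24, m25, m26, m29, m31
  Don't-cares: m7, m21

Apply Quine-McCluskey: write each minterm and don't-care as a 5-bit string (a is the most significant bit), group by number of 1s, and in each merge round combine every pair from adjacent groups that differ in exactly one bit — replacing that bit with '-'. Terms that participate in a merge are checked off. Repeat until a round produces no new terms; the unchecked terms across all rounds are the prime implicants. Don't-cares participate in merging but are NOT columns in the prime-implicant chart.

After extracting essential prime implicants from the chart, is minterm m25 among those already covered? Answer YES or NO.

Round 0: 00000✓ 00001✓ 00111 01000✓ 01001✓ 01100✓ 01110✓ 10011 10101✓ 10110 11000✓ 11001✓ 11010✓ 11101✓ 11111✓
Round 1: -1000✓ -1001✓ 0-000✓ 0-001✓ 0000-✓ 01-00 0100-✓ 011-0 1-101 11-01 110-0 1100-✓ 111-1
Round 2: -100- 0-00-
PIs = {-100-, 0-00-, 00111, 01-00, 011-0, 1-101, 10011, 10110, 11-01, 110-0, 111-1}
Coverage chart:
  m0: 0-00- ←essential
  m1: 0-00- ←essential
  m8: -100-,0-00-,01-00
  m9: -100-,0-00-
  m12: 01-00,011-0
  m14: 011-0 ←essential
  m19: 10011 ←essential
  m22: 10110 ←essential
  m24: -100-,110-0
  m25: -100-,11-01
  m26: 110-0 ←essential
  m29: 1-101,11-01,111-1
  m31: 111-1 ←essential
Essential: 0-00-, 011-0, 10011, 10110, 110-0, 111-1

NO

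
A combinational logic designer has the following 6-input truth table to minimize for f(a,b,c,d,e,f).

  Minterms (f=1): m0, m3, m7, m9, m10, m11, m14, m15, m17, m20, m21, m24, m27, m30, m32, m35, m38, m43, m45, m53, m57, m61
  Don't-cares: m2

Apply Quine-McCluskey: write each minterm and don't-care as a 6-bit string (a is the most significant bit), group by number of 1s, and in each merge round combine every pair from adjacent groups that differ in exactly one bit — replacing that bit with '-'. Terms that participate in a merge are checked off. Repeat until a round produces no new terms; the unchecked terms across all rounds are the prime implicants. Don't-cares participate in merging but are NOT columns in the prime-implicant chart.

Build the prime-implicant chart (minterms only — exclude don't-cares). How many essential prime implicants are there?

size-2^0 implicants → 000000(✓)  000010(✓)  000011(✓)  000111(✓)  001001(✓)  001010(✓)  001011(✓)  001110(✓)  001111(✓)  010001(✓)  010100(✓)  010101(✓)  011000  011011(✓)  011110(✓)  100000(✓)  100011(✓)  100110  101011(✓)  101101(✓)  110101(✓)  111001(✓)  111101(✓)
size-2^1 implicants → -00000  -00011(✓)  -01011(✓)  -10101  0-1011  0-1110  00-010(✓)  00-011(✓)  00-111(✓)  000-11(✓)  0000-0  00001-(✓)  001-10(✓)  001-11(✓)  0010-1  00101-(✓)  00111-(✓)  010-01  01010-  1-1101  10-011(✓)  11-101  111-01
size-2^2 implicants → -0-011  00--11  00-01-  001-1-
Unchecked terms (primes): -0-011, -00000, -10101, 0-1011, 0-1110, 00--11, 00-01-, 0000-0, 001-1-, 0010-1, 010-01, 01010-, 011000, 1-1101, 100110, 11-101, 111-01
Minterm coverage:
  m0 ⊆ -00000,0000-0
  m3 ⊆ -0-011,00--11,00-01-
  m7 ⊆ 00--11 [E]
  m9 ⊆ 0010-1 [E]
  m10 ⊆ 00-01-,001-1-
  m11 ⊆ -0-011,0-1011,00--11,00-01-,001-1-,0010-1
  m14 ⊆ 0-1110,001-1-
  m15 ⊆ 00--11,001-1-
  m17 ⊆ 010-01 [E]
  m20 ⊆ 01010- [E]
  m21 ⊆ -10101,010-01,01010-
  m24 ⊆ 011000 [E]
  m27 ⊆ 0-1011 [E]
  m30 ⊆ 0-1110 [E]
  m32 ⊆ -00000 [E]
  m35 ⊆ -0-011 [E]
  m38 ⊆ 100110 [E]
  m43 ⊆ -0-011 [E]
  m45 ⊆ 1-1101 [E]
  m53 ⊆ -10101,11-101
  m57 ⊆ 111-01 [E]
  m61 ⊆ 1-1101,11-101,111-01
E = {-0-011, -00000, 0-1011, 0-1110, 00--11, 0010-1, 010-01, 01010-, 011000, 1-1101, 100110, 111-01}

12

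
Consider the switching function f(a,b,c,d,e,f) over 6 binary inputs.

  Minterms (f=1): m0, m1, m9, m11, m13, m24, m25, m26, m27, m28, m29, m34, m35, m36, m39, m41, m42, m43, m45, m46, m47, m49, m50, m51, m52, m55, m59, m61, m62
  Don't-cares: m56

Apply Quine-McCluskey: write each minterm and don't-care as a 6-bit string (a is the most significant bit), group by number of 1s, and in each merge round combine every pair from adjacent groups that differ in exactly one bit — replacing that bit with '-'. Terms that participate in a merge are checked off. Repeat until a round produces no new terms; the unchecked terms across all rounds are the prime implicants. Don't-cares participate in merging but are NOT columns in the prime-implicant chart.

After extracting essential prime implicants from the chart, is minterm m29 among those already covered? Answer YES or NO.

YES

size-2^0 implicants → 000000(✓)  000001(✓)  001001(✓)  001011(✓)  001101(✓)  011000(✓)  011001(✓)  011010(✓)  011011(✓)  011100(✓)  011101(✓)  100010(✓)  100011(✓)  100100(✓)  100111(✓)  101001(✓)  101010(✓)  101011(✓)  101101(✓)  101110(✓)  101111(✓)  110001(✓)  110010(✓)  110011(✓)  110100(✓)  110111(✓)  111000(✓)  111011(✓)  111101(✓)  111110(✓)
size-2^1 implicants → -01001(✓)  -01011(✓)  -01101(✓)  -11000  -11011(✓)  -11101(✓)  0-1001(✓)  0-1011(✓)  0-1101(✓)  00-001  00000-  001-01(✓)  0010-1(✓)  011-00(✓)  011-01(✓)  0110-0(✓)  0110-1(✓)  01100-(✓)  01101-(✓)  01110-(✓)  1-0010(✓)  1-0011(✓)  1-0100  1-0111(✓)  1-1011(✓)  1-1101(✓)  1-1110  10-010(✓)  10-011(✓)  10-111(✓)  100-11(✓)  10001-(✓)  101-01(✓)  101-10(✓)  101-11(✓)  1010-1(✓)  10101-(✓)  1011-1(✓)  10111-(✓)  11-011(✓)  110-11(✓)  1100-1  11001-(✓)
size-2^2 implicants → --1011  --1101  -01-01  -010-1  0-1-01  0-10-1  011-0-  0110--  1--011  1-0-11  1-001-  10--11  10-01-  101--1  101-1-
Unchecked terms (primes): --1011, --1101, -01-01, -010-1, -11000, 0-1-01, 0-10-1, 00-001, 00000-, 011-0-, 0110--, 1--011, 1-0-11, 1-001-, 1-0100, 1-1110, 10--11, 10-01-, 101--1, 101-1-, 1100-1
Minterm coverage:
  m0 ⊆ 00000- [E]
  m1 ⊆ 00-001,00000-
  m9 ⊆ -01-01,-010-1,0-1-01,0-10-1,00-001
  m11 ⊆ --1011,-010-1,0-10-1
  m13 ⊆ --1101,-01-01,0-1-01
  m24 ⊆ -11000,011-0-,0110--
  m25 ⊆ 0-1-01,0-10-1,011-0-,0110--
  m26 ⊆ 0110-- [E]
  m27 ⊆ --1011,0-10-1,0110--
  m28 ⊆ 011-0- [E]
  m29 ⊆ --1101,0-1-01,011-0-
  m34 ⊆ 1-001-,10-01-
  m35 ⊆ 1--011,1-0-11,1-001-,10--11,10-01-
  m36 ⊆ 1-0100 [E]
  m39 ⊆ 1-0-11,10--11
  m41 ⊆ -01-01,-010-1,101--1
  m42 ⊆ 10-01-,101-1-
  m43 ⊆ --1011,-010-1,1--011,10--11,10-01-,101--1,101-1-
  m45 ⊆ --1101,-01-01,101--1
  m46 ⊆ 1-1110,101-1-
  m47 ⊆ 10--11,101--1,101-1-
  m49 ⊆ 1100-1 [E]
  m50 ⊆ 1-001- [E]
  m51 ⊆ 1--011,1-0-11,1-001-,1100-1
  m52 ⊆ 1-0100 [E]
  m55 ⊆ 1-0-11 [E]
  m59 ⊆ --1011,1--011
  m61 ⊆ --1101 [E]
  m62 ⊆ 1-1110 [E]
E = {--1101, 00000-, 011-0-, 0110--, 1-0-11, 1-001-, 1-0100, 1-1110, 1100-1}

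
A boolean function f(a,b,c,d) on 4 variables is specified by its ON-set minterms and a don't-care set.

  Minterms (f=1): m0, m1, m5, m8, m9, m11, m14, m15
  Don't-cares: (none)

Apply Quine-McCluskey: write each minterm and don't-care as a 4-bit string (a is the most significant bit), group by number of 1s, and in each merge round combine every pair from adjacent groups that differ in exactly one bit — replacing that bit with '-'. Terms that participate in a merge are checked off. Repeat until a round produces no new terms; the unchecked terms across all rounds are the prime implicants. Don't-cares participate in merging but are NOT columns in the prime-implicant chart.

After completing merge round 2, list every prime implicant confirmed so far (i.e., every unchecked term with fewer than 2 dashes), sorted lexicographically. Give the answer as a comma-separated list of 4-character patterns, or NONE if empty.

0-01, 1-11, 10-1, 111-

Round 0: 0000✓ 0001✓ 0101✓ 1000✓ 1001✓ 1011✓ 1110✓ 1111✓
Round 1: -000✓ -001✓ 0-01 000-✓ 1-11 10-1 100-✓ 111-
Round 2: -00-
PIs = {-00-, 0-01, 1-11, 10-1, 111-}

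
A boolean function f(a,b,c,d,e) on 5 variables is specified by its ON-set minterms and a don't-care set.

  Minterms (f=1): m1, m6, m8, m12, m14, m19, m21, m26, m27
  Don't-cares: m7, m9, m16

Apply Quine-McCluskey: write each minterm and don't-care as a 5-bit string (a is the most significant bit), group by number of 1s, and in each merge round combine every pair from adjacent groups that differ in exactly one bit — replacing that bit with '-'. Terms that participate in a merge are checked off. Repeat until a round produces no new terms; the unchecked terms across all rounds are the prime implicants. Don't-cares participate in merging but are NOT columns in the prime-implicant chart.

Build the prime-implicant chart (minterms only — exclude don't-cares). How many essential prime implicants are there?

size-2^0 implicants → 00001(✓)  00110(✓)  00111(✓)  01000(✓)  01001(✓)  01100(✓)  01110(✓)  10000  10011(✓)  10101  11010(✓)  11011(✓)
size-2^1 implicants → 0-001  0-110  0011-  01-00  0100-  011-0  1-011  1101-
Unchecked terms (primes): 0-001, 0-110, 0011-, 01-00, 0100-, 011-0, 1-011, 10000, 10101, 1101-
Minterm coverage:
  m1 ⊆ 0-001 [E]
  m6 ⊆ 0-110,0011-
  m8 ⊆ 01-00,0100-
  m12 ⊆ 01-00,011-0
  m14 ⊆ 0-110,011-0
  m19 ⊆ 1-011 [E]
  m21 ⊆ 10101 [E]
  m26 ⊆ 1101- [E]
  m27 ⊆ 1-011,1101-
E = {0-001, 1-011, 10101, 1101-}

4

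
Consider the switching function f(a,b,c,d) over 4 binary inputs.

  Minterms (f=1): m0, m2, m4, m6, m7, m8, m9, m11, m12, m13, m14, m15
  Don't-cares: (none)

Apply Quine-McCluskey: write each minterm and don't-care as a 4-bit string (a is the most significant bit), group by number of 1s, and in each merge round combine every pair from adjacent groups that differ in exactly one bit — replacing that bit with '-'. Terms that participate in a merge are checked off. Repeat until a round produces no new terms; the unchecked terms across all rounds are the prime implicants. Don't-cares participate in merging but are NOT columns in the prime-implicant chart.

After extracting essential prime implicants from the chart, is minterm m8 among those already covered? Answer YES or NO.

NO

[col 0] 0000*, 0010*, 0100*, 0110*, 0111*, 1000*, 1001*, 1011*, 1100*, 1101*, 1110*, 1111*
[col 1] -000*, -100*, -110*, -111*, 0-00*, 0-10*, 00-0*, 01-0*, 011-*, 1-00*, 1-01*, 1-11*, 10-1*, 100-*, 11-0*, 11-1*, 110-*, 111-*
[col 2] --00, -1-0, -11-, 0--0, 1--1, 1-0-, 11--
Prime implicants: --00, -1-0, -11-, 0--0, 1--1, 1-0-, 11--
PI chart (minterm → PIs covering it):
  0 | --00,0--0
  2 | 0--0  (sole → essential)
  4 | --00,-1-0,0--0
  6 | -1-0,-11-,0--0
  7 | -11-  (sole → essential)
  8 | --00,1-0-
  9 | 1--1,1-0-
  11 | 1--1  (sole → essential)
  12 | --00,-1-0,1-0-,11--
  13 | 1--1,1-0-,11--
  14 | -1-0,-11-,11--
  15 | -11-,1--1,11--
Essential prime implicants: -11-, 0--0, 1--1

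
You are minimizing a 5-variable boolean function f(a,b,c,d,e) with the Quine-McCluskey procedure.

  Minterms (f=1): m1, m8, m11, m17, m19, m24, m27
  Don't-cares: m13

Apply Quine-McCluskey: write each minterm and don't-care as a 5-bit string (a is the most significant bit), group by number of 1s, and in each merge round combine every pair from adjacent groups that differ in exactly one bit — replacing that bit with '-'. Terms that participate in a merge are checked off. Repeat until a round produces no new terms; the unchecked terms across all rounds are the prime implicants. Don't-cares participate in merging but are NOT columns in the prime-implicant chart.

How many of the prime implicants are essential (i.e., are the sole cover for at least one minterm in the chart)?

[col 0] 00001*, 01000*, 01011*, 01101, 10001*, 10011*, 11000*, 11011*
[col 1] -0001, -1000, -1011, 1-011, 100-1
Prime implicants: -0001, -1000, -1011, 01101, 1-011, 100-1
PI chart (minterm → PIs covering it):
  1 | -0001  (sole → essential)
  8 | -1000  (sole → essential)
  11 | -1011  (sole → essential)
  17 | -0001,100-1
  19 | 1-011,100-1
  24 | -1000  (sole → essential)
  27 | -1011,1-011
Essential prime implicants: -0001, -1000, -1011

3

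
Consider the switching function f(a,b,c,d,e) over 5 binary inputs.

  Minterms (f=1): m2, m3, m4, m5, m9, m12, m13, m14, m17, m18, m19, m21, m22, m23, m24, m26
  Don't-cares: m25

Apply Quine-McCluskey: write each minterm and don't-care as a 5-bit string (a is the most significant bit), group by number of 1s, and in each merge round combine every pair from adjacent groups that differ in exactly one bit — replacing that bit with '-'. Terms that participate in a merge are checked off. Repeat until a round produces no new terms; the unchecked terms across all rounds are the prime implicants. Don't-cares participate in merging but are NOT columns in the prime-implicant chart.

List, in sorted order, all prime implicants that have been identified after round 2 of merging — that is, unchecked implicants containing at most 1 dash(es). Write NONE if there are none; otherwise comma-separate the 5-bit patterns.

-0101, -1001, 01-01, 011-0, 1-001, 1-010, 110-0, 1100-

Round 0: 00010✓ 00011✓ 00100✓ 00101✓ 01001✓ 01100✓ 01101✓ 01110✓ 10001✓ 10010✓ 10011✓ 10101✓ 10110✓ 10111✓ 11000✓ 11001✓ 11010✓
Round 1: -0010✓ -0011✓ -0101 -1001 0-100✓ 0-101✓ 0001-✓ 0010-✓ 01-01 011-0 0110-✓ 1-001 1-010 10-01✓ 10-10✓ 10-11✓ 100-1✓ 1001-✓ 101-1✓ 1011-✓ 110-0 1100-
Round 2: -001- 0-10- 10--1 10-1-
PIs = {-001-, -0101, -1001, 0-10-, 01-01, 011-0, 1-001, 1-010, 10--1, 10-1-, 110-0, 1100-}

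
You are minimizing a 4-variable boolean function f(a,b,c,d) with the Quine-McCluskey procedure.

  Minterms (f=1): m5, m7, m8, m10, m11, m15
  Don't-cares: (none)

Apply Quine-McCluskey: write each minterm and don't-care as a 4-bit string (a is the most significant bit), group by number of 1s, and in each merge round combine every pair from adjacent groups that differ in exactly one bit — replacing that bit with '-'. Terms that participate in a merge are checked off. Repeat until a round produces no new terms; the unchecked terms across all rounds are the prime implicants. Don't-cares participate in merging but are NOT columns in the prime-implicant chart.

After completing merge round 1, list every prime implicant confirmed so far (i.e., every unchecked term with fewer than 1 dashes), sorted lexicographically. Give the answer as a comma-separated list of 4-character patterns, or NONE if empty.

NONE

size-2^0 implicants → 0101(✓)  0111(✓)  1000(✓)  1010(✓)  1011(✓)  1111(✓)
size-2^1 implicants → -111  01-1  1-11  10-0  101-
Unchecked terms (primes): -111, 01-1, 1-11, 10-0, 101-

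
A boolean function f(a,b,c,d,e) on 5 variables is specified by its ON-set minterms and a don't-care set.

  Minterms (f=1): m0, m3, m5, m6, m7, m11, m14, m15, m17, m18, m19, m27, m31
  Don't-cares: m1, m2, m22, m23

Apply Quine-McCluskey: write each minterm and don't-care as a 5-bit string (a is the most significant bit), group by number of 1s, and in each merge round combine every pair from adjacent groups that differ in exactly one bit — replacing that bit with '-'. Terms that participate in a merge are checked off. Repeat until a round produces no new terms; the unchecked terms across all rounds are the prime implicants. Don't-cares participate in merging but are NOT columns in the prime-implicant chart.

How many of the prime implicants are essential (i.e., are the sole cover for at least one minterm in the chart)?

size-2^0 implicants → 00000(✓)  00001(✓)  00010(✓)  00011(✓)  00101(✓)  00110(✓)  00111(✓)  01011(✓)  01110(✓)  01111(✓)  10001(✓)  10010(✓)  10011(✓)  10110(✓)  10111(✓)  11011(✓)  11111(✓)
size-2^1 implicants → -0001(✓)  -0010(✓)  -0011(✓)  -0110(✓)  -0111(✓)  -1011(✓)  -1111(✓)  0-011(✓)  0-110(✓)  0-111(✓)  00-01(✓)  00-10(✓)  00-11(✓)  000-0(✓)  000-1(✓)  0000-(✓)  0001-(✓)  001-1(✓)  0011-(✓)  01-11(✓)  0111-(✓)  1-011(✓)  1-111(✓)  10-10(✓)  10-11(✓)  100-1(✓)  1001-(✓)  1011-(✓)  11-11(✓)
size-2^2 implicants → --011(✓)  --111(✓)  -0-10(✓)  -0-11(✓)  -00-1  -001-(✓)  -011-(✓)  -1-11(✓)  0--11(✓)  0-11-  00--1  00-1-(✓)  000--  1--11(✓)  10-1-(✓)
size-2^3 implicants → ---11  -0-1-
Unchecked terms (primes): ---11, -0-1-, -00-1, 0-11-, 00--1, 000--
Minterm coverage:
  m0 ⊆ 000-- [E]
  m3 ⊆ ---11,-0-1-,-00-1,00--1,000--
  m5 ⊆ 00--1 [E]
  m6 ⊆ -0-1-,0-11-
  m7 ⊆ ---11,-0-1-,0-11-,00--1
  m11 ⊆ ---11 [E]
  m14 ⊆ 0-11- [E]
  m15 ⊆ ---11,0-11-
  m17 ⊆ -00-1 [E]
  m18 ⊆ -0-1- [E]
  m19 ⊆ ---11,-0-1-,-00-1
  m27 ⊆ ---11 [E]
  m31 ⊆ ---11 [E]
E = {---11, -0-1-, -00-1, 0-11-, 00--1, 000--}

6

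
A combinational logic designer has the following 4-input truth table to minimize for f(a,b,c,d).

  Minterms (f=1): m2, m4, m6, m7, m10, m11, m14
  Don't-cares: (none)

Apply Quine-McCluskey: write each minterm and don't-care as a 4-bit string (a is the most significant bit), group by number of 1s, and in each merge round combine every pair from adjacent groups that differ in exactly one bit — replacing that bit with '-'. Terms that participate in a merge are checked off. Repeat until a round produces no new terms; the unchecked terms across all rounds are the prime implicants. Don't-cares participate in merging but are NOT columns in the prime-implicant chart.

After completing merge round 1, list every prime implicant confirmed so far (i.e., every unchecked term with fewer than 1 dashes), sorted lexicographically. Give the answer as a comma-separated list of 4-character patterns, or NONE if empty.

NONE

[col 0] 0010*, 0100*, 0110*, 0111*, 1010*, 1011*, 1110*
[col 1] -010*, -110*, 0-10*, 01-0, 011-, 1-10*, 101-
[col 2] --10
Prime implicants: --10, 01-0, 011-, 101-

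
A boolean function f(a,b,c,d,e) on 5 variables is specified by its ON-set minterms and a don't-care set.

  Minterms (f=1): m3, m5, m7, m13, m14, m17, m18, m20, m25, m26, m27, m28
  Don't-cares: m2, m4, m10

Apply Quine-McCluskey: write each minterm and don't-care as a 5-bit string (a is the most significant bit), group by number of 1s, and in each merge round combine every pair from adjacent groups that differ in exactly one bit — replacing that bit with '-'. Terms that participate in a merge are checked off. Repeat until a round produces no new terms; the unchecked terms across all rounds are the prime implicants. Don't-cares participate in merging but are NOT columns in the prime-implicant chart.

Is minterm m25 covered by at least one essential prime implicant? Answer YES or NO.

YES

Round 0: 00010✓ 00011✓ 00100✓ 00101✓ 00111✓ 01010✓ 01101✓ 01110✓ 10001✓ 10010✓ 10100✓ 11001✓ 11010✓ 11011✓ 11100✓
Round 1: -0010✓ -0100 -1010✓ 0-010✓ 0-101 00-11 0001- 001-1 0010- 01-10 1-001 1-010✓ 1-100 110-1 1101-
Round 2: --010
PIs = {--010, -0100, 0-101, 00-11, 0001-, 001-1, 0010-, 01-10, 1-001, 1-100, 110-1, 1101-}
Coverage chart:
  m3: 00-11,0001-
  m5: 0-101,001-1,0010-
  m7: 00-11,001-1
  m13: 0-101 ←essential
  m14: 01-10 ←essential
  m17: 1-001 ←essential
  m18: --010 ←essential
  m20: -0100,1-100
  m25: 1-001,110-1
  m26: --010,1101-
  m27: 110-1,1101-
  m28: 1-100 ←essential
Essential: --010, 0-101, 01-10, 1-001, 1-100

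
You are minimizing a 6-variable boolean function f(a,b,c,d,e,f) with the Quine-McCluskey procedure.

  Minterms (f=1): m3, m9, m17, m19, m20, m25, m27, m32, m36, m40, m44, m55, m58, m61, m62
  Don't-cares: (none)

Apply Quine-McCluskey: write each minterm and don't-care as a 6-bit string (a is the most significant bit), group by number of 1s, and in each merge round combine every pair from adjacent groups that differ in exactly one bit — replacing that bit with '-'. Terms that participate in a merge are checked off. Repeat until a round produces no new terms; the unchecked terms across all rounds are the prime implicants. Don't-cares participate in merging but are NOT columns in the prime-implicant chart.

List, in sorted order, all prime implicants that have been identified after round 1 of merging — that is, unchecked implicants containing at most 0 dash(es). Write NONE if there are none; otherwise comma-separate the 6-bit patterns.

Round 0: 000011✓ 001001✓ 010001✓ 010011✓ 010100 011001✓ 011011✓ 100000✓ 100100✓ 101000✓ 101100✓ 110111 111010✓ 111101 111110✓
Round 1: 0-0011 0-1001 01-001✓ 01-011✓ 0100-1✓ 0110-1✓ 10-000✓ 10-100✓ 100-00✓ 101-00✓ 111-10
Round 2: 01-0-1 10--00
PIs = {0-0011, 0-1001, 01-0-1, 010100, 10--00, 110111, 111-10, 111101}

010100, 110111, 111101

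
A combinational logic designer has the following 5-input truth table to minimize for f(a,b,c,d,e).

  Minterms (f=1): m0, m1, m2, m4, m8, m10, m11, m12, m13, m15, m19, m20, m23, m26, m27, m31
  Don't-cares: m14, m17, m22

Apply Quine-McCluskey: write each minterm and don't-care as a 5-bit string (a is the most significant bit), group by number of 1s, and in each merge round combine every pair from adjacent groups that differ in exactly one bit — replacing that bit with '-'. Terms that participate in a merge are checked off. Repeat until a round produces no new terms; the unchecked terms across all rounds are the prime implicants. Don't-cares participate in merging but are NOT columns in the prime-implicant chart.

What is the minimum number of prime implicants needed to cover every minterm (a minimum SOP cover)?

6

Round 0: 00000✓ 00001✓ 00010✓ 00100✓ 01000✓ 01010✓ 01011✓ 01100✓ 01101✓ 01110✓ 01111✓ 10001✓ 10011✓ 10100✓ 10110✓ 10111✓ 11010✓ 11011✓ 11111✓
Round 1: -0001 -0100 -1010✓ -1011✓ -1111✓ 0-000✓ 0-010✓ 0-100✓ 00-00✓ 000-0✓ 0000- 01-00✓ 01-10✓ 01-11✓ 010-0✓ 0101-✓ 011-0✓ 011-1✓ 0110-✓ 0111-✓ 1-011✓ 1-111✓ 10-11✓ 100-1 101-0 1011- 11-11✓ 1101-✓
Round 2: -1-11 -101- 0--00 0-0-0 01--0 01-1- 011-- 1--11
PIs = {-0001, -0100, -1-11, -101-, 0--00, 0-0-0, 0000-, 01--0, 01-1-, 011--, 1--11, 100-1, 101-0, 1011-}
Coverage chart:
  m0: 0--00,0-0-0,0000-
  m1: -0001,0000-
  m2: 0-0-0 ←essential
  m4: -0100,0--00
  m8: 0--00,0-0-0,01--0
  m10: -101-,0-0-0,01--0,01-1-
  m11: -1-11,-101-,01-1-
  m12: 0--00,01--0,011--
  m13: 011-- ←essential
  m15: -1-11,01-1-,011--
  m19: 1--11,100-1
  m20: -0100,101-0
  m23: 1--11,1011-
  m26: -101- ←essential
  m27: -1-11,-101-,1--11
  m31: -1-11,1--11
Essential: -101-, 0-0-0, 011--
Petrick residual → -0001, -0100, 1--11
Min cover (6 terms): b'c'd'e + b'cd'e' + bc'd + a'c'e' + a'bc + ade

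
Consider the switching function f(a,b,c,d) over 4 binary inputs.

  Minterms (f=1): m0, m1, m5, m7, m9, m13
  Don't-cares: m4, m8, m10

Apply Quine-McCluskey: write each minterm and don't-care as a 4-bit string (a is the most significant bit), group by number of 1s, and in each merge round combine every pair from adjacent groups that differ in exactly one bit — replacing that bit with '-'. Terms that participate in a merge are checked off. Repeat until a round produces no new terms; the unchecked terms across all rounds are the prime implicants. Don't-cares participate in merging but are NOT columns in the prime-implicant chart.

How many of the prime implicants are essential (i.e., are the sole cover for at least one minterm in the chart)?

size-2^0 implicants → 0000(✓)  0001(✓)  0100(✓)  0101(✓)  0111(✓)  1000(✓)  1001(✓)  1010(✓)  1101(✓)
size-2^1 implicants → -000(✓)  -001(✓)  -101(✓)  0-00(✓)  0-01(✓)  000-(✓)  01-1  010-(✓)  1-01(✓)  10-0  100-(✓)
size-2^2 implicants → --01  -00-  0-0-
Unchecked terms (primes): --01, -00-, 0-0-, 01-1, 10-0
Minterm coverage:
  m0 ⊆ -00-,0-0-
  m1 ⊆ --01,-00-,0-0-
  m5 ⊆ --01,0-0-,01-1
  m7 ⊆ 01-1 [E]
  m9 ⊆ --01,-00-
  m13 ⊆ --01 [E]
E = {--01, 01-1}

2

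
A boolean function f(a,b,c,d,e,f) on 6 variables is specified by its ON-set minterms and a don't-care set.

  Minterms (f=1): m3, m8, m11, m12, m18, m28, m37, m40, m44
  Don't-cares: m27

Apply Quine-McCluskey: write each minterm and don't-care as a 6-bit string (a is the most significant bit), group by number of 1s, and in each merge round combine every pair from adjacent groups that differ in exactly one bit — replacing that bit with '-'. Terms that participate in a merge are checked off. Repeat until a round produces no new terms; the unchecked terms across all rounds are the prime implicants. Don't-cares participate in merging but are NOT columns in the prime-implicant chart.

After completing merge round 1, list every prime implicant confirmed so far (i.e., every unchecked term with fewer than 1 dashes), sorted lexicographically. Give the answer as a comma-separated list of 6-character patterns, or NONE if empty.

[col 0] 000011*, 001000*, 001011*, 001100*, 010010, 011011*, 011100*, 100101, 101000*, 101100*
[col 1] -01000*, -01100*, 0-1011, 0-1100, 00-011, 001-00*, 101-00*
[col 2] -01-00
Prime implicants: -01-00, 0-1011, 0-1100, 00-011, 010010, 100101

010010, 100101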